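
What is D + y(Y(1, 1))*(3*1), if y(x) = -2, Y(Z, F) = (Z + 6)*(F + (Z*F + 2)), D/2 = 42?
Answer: 78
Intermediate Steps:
D = 84 (D = 2*42 = 84)
Y(Z, F) = (6 + Z)*(2 + F + F*Z) (Y(Z, F) = (6 + Z)*(F + (F*Z + 2)) = (6 + Z)*(F + (2 + F*Z)) = (6 + Z)*(2 + F + F*Z))
D + y(Y(1, 1))*(3*1) = 84 - 6 = 78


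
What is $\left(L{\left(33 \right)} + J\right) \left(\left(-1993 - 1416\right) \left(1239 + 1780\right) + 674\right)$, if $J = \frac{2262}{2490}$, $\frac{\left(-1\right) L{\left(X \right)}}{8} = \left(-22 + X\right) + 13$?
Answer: $\frac{816114865391}{415} \approx 1.9665 \cdot 10^{9}$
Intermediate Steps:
$L{\left(X \right)} = 72 - 8 X$ ($L{\left(X \right)} = - 8 \left(\left(-22 + X\right) + 13\right) = - 8 \left(-9 + X\right) = 72 - 8 X$)
$J = \frac{377}{415}$ ($J = 2262 \cdot \frac{1}{2490} = \frac{377}{415} \approx 0.90843$)
$\left(L{\left(33 \right)} + J\right) \left(\left(-1993 - 1416\right) \left(1239 + 1780\right) + 674\right) = \left(\left(72 - 264\right) + \frac{377}{415}\right) \left(\left(-1993 - 1416\right) \left(1239 + 1780\right) + 674\right) = \left(\left(72 - 264\right) + \frac{377}{415}\right) \left(\left(-3409\right) 3019 + 674\right) = \left(-192 + \frac{377}{415}\right) \left(-10291771 + 674\right) = \left(- \frac{79303}{415}\right) \left(-10291097\right) = \frac{816114865391}{415}$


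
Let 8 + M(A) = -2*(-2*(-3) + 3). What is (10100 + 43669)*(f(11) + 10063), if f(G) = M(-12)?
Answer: 539679453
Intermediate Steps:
M(A) = -26 (M(A) = -8 - 2*(-2*(-3) + 3) = -8 - 2*(6 + 3) = -8 - 2*9 = -8 - 18 = -26)
f(G) = -26
(10100 + 43669)*(f(11) + 10063) = (10100 + 43669)*(-26 + 10063) = 53769*10037 = 539679453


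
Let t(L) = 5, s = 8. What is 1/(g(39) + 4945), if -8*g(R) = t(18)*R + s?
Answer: 8/39357 ≈ 0.00020327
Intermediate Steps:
g(R) = -1 - 5*R/8 (g(R) = -(5*R + 8)/8 = -(8 + 5*R)/8 = -1 - 5*R/8)
1/(g(39) + 4945) = 1/((-1 - 5/8*39) + 4945) = 1/((-1 - 195/8) + 4945) = 1/(-203/8 + 4945) = 1/(39357/8) = 8/39357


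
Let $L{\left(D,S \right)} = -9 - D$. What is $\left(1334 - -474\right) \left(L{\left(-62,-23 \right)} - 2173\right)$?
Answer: $-3832960$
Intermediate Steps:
$\left(1334 - -474\right) \left(L{\left(-62,-23 \right)} - 2173\right) = \left(1334 - -474\right) \left(\left(-9 - -62\right) - 2173\right) = \left(1334 + \left(-282 + 756\right)\right) \left(\left(-9 + 62\right) - 2173\right) = \left(1334 + 474\right) \left(53 - 2173\right) = 1808 \left(-2120\right) = -3832960$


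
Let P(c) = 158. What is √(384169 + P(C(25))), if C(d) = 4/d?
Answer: 3*√42703 ≈ 619.94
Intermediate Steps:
√(384169 + P(C(25))) = √(384169 + 158) = √384327 = 3*√42703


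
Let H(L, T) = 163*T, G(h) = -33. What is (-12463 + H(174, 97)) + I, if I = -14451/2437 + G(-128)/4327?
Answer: 35241711954/10544899 ≈ 3342.1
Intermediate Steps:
I = -62609898/10544899 (I = -14451/2437 - 33/4327 = -62609898/10544899 ≈ -5.9375)
(-12463 + H(174, 97)) + I = (-12463 + 163*97) - 62609898/10544899 = (-12463 + 15811) - 62609898/10544899 = 3348 - 62609898/10544899 = 35241711954/10544899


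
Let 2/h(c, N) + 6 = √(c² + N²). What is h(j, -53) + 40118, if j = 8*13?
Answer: 545163514/13589 + 10*√545/13589 ≈ 40118.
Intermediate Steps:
j = 104
h(c, N) = 2/(-6 + √(N² + c²)) (h(c, N) = 2/(-6 + √(c² + N²)) = 2/(-6 + √(N² + c²)))
h(j, -53) + 40118 = 2/(-6 + √((-53)² + 104²)) + 40118 = 2/(-6 + √(2809 + 10816)) + 40118 = 2/(-6 + √13625) + 40118 = 2/(-6 + 5*√545) + 40118 = 40118 + 2/(-6 + 5*√545)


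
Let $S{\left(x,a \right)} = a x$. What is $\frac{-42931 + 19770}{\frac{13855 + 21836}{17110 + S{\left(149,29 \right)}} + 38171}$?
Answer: $- \frac{496363391}{818078392} \approx -0.60674$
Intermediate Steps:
$\frac{-42931 + 19770}{\frac{13855 + 21836}{17110 + S{\left(149,29 \right)}} + 38171} = \frac{-42931 + 19770}{\frac{13855 + 21836}{17110 + 29 \cdot 149} + 38171} = - \frac{23161}{\frac{35691}{17110 + 4321} + 38171} = - \frac{23161}{\frac{35691}{21431} + 38171} = - \frac{23161}{\frac{818078392}{21431}} = \left(-23161\right) \frac{21431}{818078392} = - \frac{496363391}{818078392}$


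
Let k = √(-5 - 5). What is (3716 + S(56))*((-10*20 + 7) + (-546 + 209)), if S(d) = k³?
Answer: -1969480 + 5300*I*√10 ≈ -1.9695e+6 + 16760.0*I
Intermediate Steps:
k = I*√10 (k = √(-10) = I*√10 ≈ 3.1623*I)
S(d) = -10*I*√10 (S(d) = (I*√10)³ = -10*I*√10)
(3716 + S(56))*((-10*20 + 7) + (-546 + 209)) = (3716 - 10*I*√10)*((-10*20 + 7) + (-546 + 209)) = (3716 - 10*I*√10)*((-200 + 7) - 337) = (3716 - 10*I*√10)*(-193 - 337) = (3716 - 10*I*√10)*(-530) = -1969480 + 5300*I*√10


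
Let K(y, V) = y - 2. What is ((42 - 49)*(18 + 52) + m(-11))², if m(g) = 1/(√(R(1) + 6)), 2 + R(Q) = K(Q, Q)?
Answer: (-1470 + √3)²/9 ≈ 2.3953e+5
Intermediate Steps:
K(y, V) = -2 + y
R(Q) = -4 + Q (R(Q) = -2 + (-2 + Q) = -4 + Q)
m(g) = √3/3 (m(g) = 1/(√((-4 + 1) + 6)) = 1/(√(-3 + 6)) = 1/(√3) = √3/3)
((42 - 49)*(18 + 52) + m(-11))² = ((42 - 49)*(18 + 52) + √3/3)² = (-7*70 + √3/3)² = (-490 + √3/3)²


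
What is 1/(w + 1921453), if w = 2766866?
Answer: 1/4688319 ≈ 2.1330e-7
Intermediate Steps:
1/(w + 1921453) = 1/(2766866 + 1921453) = 1/4688319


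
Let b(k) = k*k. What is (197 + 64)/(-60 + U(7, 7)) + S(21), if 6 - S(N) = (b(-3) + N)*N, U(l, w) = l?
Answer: -33333/53 ≈ -628.92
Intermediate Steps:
b(k) = k²
S(N) = 6 - N*(9 + N) (S(N) = 6 - ((-3)² + N)*N = 6 - (9 + N)*N = 6 - N*(9 + N))
(197 + 64)/(-60 + U(7, 7)) + S(21) = (197 + 64)/(-60 + 7) + (6 - 1*21² - 9*21) = 261/(-53) + (6 - 1*441 - 189) = 261*(-1/53) + (6 - 441 - 189) = -261/53 - 624 = -33333/53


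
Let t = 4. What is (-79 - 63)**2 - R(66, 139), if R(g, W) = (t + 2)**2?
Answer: 20128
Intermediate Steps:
R(g, W) = 36 (R(g, W) = (4 + 2)**2 = 6**2 = 36)
(-79 - 63)**2 - R(66, 139) = (-79 - 63)**2 - 1*36 = (-142)**2 - 36 = 20164 - 36 = 20128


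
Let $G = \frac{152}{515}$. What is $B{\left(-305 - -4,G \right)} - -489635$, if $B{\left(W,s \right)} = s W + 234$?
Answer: $\frac{252236783}{515} \approx 4.8978 \cdot 10^{5}$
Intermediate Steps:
$G = \frac{152}{515}$ ($G = 152 \cdot \frac{1}{515} = \frac{152}{515} \approx 0.29515$)
$B{\left(W,s \right)} = 234 + W s$ ($B{\left(W,s \right)} = W s + 234 = 234 + W s$)
$B{\left(-305 - -4,G \right)} - -489635 = \left(234 + \left(-305 - -4\right) \frac{152}{515}\right) - -489635 = \left(234 + \left(-305 + 4\right) \frac{152}{515}\right) + 489635 = \left(234 - \frac{45752}{515}\right) + 489635 = \frac{74758}{515} + 489635 = \frac{252236783}{515}$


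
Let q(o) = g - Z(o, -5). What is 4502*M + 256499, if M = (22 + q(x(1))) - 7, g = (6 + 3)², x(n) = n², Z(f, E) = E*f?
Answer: 711201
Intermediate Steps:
g = 81 (g = 9² = 81)
q(o) = 81 + 5*o (q(o) = 81 - (-5)*o = 81 + 5*o)
M = 101 (M = (22 + (81 + 5*1²)) - 7 = (22 + (81 + 5*1)) - 7 = (22 + (81 + 5)) - 7 = (22 + 86) - 7 = 108 - 7 = 101)
4502*M + 256499 = 4502*101 + 256499 = 454702 + 256499 = 711201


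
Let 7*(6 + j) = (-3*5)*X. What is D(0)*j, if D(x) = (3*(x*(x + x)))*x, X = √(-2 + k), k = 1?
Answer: 0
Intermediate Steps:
X = I (X = √(-2 + 1) = √(-1) = I ≈ 1.0*I)
D(x) = 6*x³ (D(x) = (3*(x*(2*x)))*x = (3*(2*x²))*x = (6*x²)*x = 6*x³)
j = -6 - 15*I/7 (j = -6 + ((-3*5)*I)/7 = -6 + (-15*I)/7 = -6 - 15*I/7 ≈ -6.0 - 2.1429*I)
D(0)*j = (6*0³)*(-6 - 15*I/7) = (6*0)*(-6 - 15*I/7) = 0*(-6 - 15*I/7) = 0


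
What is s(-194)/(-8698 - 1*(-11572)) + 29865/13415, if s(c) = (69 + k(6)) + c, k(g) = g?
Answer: 16847125/7710942 ≈ 2.1848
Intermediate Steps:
s(c) = 75 + c (s(c) = (69 + 6) + c = 75 + c)
s(-194)/(-8698 - 1*(-11572)) + 29865/13415 = (75 - 194)/(-8698 - 1*(-11572)) + 29865/13415 = -119/(-8698 + 11572) + 29865*(1/13415) = -119/2874 + 5973/2683 = 16847125/7710942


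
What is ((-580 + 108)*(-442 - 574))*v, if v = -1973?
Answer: -946156096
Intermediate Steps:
((-580 + 108)*(-442 - 574))*v = ((-580 + 108)*(-442 - 574))*(-1973) = -472*(-1016)*(-1973) = 479552*(-1973) = -946156096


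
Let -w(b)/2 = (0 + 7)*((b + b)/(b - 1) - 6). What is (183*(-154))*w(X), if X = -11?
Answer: -1643950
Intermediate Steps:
w(b) = 84 - 28*b/(-1 + b) (w(b) = -2*(0 + 7)*((b + b)/(b - 1) - 6) = -14*((2*b)/(-1 + b) - 6) = -14*(2*b/(-1 + b) - 6) = -14*(-6 + 2*b/(-1 + b)) = -2*(-42 + 14*b/(-1 + b)) = 84 - 28*b/(-1 + b))
(183*(-154))*w(X) = (183*(-154))*(28*(-3 + 2*(-11))/(-1 - 11)) = -789096*(-3 - 22)/(-12) = -789096*(-1)*(-25)/12 = -28182*175/3 = -1643950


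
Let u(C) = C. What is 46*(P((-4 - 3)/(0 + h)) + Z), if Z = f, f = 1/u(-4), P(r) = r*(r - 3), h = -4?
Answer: -897/8 ≈ -112.13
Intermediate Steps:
P(r) = r*(-3 + r)
f = -¼ (f = 1/(-4) = -¼ ≈ -0.25000)
Z = -¼ ≈ -0.25000
46*(P((-4 - 3)/(0 + h)) + Z) = 46*(((-4 - 3)/(0 - 4))*(-3 + (-4 - 3)/(0 - 4)) - ¼) = 46*((-7/(-4))*(-3 - 7/(-4)) - ¼) = 46*((-7*(-¼))*(-3 - 7*(-¼)) - ¼) = 46*(7*(-3 + 7/4)/4 - ¼) = 46*((7/4)*(-5/4) - ¼) = 46*(-35/16 - ¼) = 46*(-39/16) = -897/8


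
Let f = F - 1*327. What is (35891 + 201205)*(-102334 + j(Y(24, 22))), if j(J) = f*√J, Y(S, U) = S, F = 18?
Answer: -24262982064 - 146525328*√6 ≈ -2.4622e+10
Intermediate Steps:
f = -309 (f = 18 - 1*327 = 18 - 327 = -309)
j(J) = -309*√J
(35891 + 201205)*(-102334 + j(Y(24, 22))) = (35891 + 201205)*(-102334 - 618*√6) = 237096*(-102334 - 618*√6) = -24262982064 - 146525328*√6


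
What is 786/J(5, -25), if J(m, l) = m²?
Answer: 786/25 ≈ 31.440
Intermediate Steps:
786/J(5, -25) = 786/(5²) = 786/25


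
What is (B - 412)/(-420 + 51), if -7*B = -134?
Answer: 2750/2583 ≈ 1.0647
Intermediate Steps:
B = 134/7 (B = -⅐*(-134) = 134/7 ≈ 19.143)
(B - 412)/(-420 + 51) = (134/7 - 412)/(-420 + 51) = -2750/7/(-369) = -2750/7*(-1/369) = 2750/2583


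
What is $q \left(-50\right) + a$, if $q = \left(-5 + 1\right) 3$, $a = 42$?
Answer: $642$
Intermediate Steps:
$q = -12$ ($q = \left(-4\right) 3 = -12$)
$q \left(-50\right) + a = \left(-12\right) \left(-50\right) + 42 = 600 + 42 = 642$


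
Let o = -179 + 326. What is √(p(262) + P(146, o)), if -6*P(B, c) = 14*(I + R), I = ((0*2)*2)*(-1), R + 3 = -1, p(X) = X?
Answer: √2442/3 ≈ 16.472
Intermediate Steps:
o = 147
R = -4 (R = -3 - 1 = -4)
I = 0 (I = (0*2)*(-1) = 0*(-1) = 0)
P(B, c) = 28/3 (P(B, c) = -7*(0 - 4)/3 = -7*(-4)/3 = -⅙*(-56) = 28/3)
√(p(262) + P(146, o)) = √(262 + 28/3) = √(814/3) = √2442/3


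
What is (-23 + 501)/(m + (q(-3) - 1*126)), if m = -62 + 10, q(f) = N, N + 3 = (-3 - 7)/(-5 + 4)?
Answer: -478/171 ≈ -2.7953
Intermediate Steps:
N = 7 (N = -3 + (-3 - 7)/(-5 + 4) = -3 - 10/(-1) = -3 - 10*(-1) = -3 + 10 = 7)
q(f) = 7
m = -52
(-23 + 501)/(m + (q(-3) - 1*126)) = (-23 + 501)/(-52 + (7 - 1*126)) = 478/(-52 + (7 - 126)) = 478/(-52 - 119) = 478/(-171) = 478*(-1/171) = -478/171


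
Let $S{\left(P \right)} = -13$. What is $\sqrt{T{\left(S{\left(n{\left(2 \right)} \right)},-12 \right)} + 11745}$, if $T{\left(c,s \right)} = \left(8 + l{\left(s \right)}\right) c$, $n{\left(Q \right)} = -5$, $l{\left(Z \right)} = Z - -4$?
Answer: $9 \sqrt{145} \approx 108.37$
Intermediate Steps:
$l{\left(Z \right)} = 4 + Z$ ($l{\left(Z \right)} = Z + 4 = 4 + Z$)
$T{\left(c,s \right)} = c \left(12 + s\right)$ ($T{\left(c,s \right)} = \left(8 + \left(4 + s\right)\right) c = \left(12 + s\right) c = c \left(12 + s\right)$)
$\sqrt{T{\left(S{\left(n{\left(2 \right)} \right)},-12 \right)} + 11745} = \sqrt{- 13 \left(12 - 12\right) + 11745} = \sqrt{\left(-13\right) 0 + 11745} = \sqrt{0 + 11745} = \sqrt{11745} = 9 \sqrt{145}$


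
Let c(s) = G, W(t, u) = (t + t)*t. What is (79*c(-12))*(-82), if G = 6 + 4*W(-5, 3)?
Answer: -1334468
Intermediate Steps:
W(t, u) = 2*t² (W(t, u) = (2*t)*t = 2*t²)
G = 206 (G = 6 + 4*(2*(-5)²) = 6 + 4*(2*25) = 6 + 4*50 = 6 + 200 = 206)
c(s) = 206
(79*c(-12))*(-82) = (79*206)*(-82) = 16274*(-82) = -1334468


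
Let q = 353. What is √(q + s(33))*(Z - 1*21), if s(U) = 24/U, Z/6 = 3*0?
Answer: -21*√42801/11 ≈ -394.96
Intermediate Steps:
Z = 0 (Z = 6*(3*0) = 6*0 = 0)
√(q + s(33))*(Z - 1*21) = √(353 + 24/33)*(0 - 1*21) = √(353 + 24*(1/33))*(0 - 21) = √(353 + 8/11)*(-21) = √(3891/11)*(-21) = (√42801/11)*(-21) = -21*√42801/11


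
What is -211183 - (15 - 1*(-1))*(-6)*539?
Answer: -159439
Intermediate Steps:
-211183 - (15 - 1*(-1))*(-6)*539 = -211183 - (15 + 1)*(-6)*539 = -211183 - 16*(-6)*539 = -211183 - (-96)*539 = -211183 - 1*(-51744) = -211183 + 51744 = -159439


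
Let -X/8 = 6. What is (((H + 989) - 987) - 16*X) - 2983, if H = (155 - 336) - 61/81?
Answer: -193975/81 ≈ -2394.8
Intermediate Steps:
X = -48 (X = -8*6 = -48)
H = -14722/81 (H = -181 - 61*1/81 = -181 - 61/81 = -14722/81 ≈ -181.75)
(((H + 989) - 987) - 16*X) - 2983 = (((-14722/81 + 989) - 987) - 16*(-48)) - 2983 = ((65387/81 - 987) + 768) - 2983 = (-14560/81 + 768) - 2983 = 47648/81 - 2983 = -193975/81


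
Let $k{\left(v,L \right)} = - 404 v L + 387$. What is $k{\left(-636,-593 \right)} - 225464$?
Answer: $-152592869$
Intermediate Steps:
$k{\left(v,L \right)} = 387 - 404 L v$ ($k{\left(v,L \right)} = - 404 L v + 387 = 387 - 404 L v$)
$k{\left(-636,-593 \right)} - 225464 = \left(387 - \left(-239572\right) \left(-636\right)\right) - 225464 = \left(387 - 152367792\right) - 225464 = -152367405 - 225464 = -152592869$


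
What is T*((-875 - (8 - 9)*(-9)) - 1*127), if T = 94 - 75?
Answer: -19209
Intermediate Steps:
T = 19
T*((-875 - (8 - 9)*(-9)) - 1*127) = 19*((-875 - (8 - 9)*(-9)) - 1*127) = 19*((-875 - (-1)*(-9)) - 127) = 19*((-875 - 1*9) - 127) = 19*((-875 - 9) - 127) = 19*(-884 - 127) = 19*(-1011) = -19209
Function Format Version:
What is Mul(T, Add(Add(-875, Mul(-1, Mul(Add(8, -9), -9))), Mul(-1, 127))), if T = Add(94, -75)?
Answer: -19209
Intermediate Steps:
T = 19
Mul(T, Add(Add(-875, Mul(-1, Mul(Add(8, -9), -9))), Mul(-1, 127))) = Mul(19, Add(Add(-875, Mul(-1, Mul(Add(8, -9), -9))), Mul(-1, 127))) = Mul(19, Add(Add(-875, Mul(-1, Mul(-1, -9))), -127)) = Mul(19, Add(Add(-875, Mul(-1, 9)), -127)) = Mul(19, Add(Add(-875, -9), -127)) = Mul(19, Add(-884, -127)) = Mul(19, -1011) = -19209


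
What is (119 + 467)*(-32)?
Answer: -18752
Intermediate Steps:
(119 + 467)*(-32) = 586*(-32) = -18752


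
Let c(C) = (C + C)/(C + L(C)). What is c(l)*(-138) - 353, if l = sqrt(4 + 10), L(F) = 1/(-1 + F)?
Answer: -128579/211 + 276*sqrt(14)/211 ≈ -604.48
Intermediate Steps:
l = sqrt(14) ≈ 3.7417
c(C) = 2*C/(C + 1/(-1 + C)) (c(C) = (C + C)/(C + 1/(-1 + C)) = (2*C)/(C + 1/(-1 + C)) = 2*C/(C + 1/(-1 + C)))
c(l)*(-138) - 353 = (2*sqrt(14)*(-1 + sqrt(14))/(1 + sqrt(14)*(-1 + sqrt(14))))*(-138) - 353 = -276*sqrt(14)*(-1 + sqrt(14))/(1 + sqrt(14)*(-1 + sqrt(14))) - 353 = -353 - 276*sqrt(14)*(-1 + sqrt(14))/(1 + sqrt(14)*(-1 + sqrt(14)))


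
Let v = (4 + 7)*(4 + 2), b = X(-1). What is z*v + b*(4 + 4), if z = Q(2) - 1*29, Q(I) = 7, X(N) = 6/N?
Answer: -1500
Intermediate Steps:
b = -6 (b = 6/(-1) = 6*(-1) = -6)
v = 66 (v = 11*6 = 66)
z = -22 (z = 7 - 1*29 = 7 - 29 = -22)
z*v + b*(4 + 4) = -22*66 - 6*(4 + 4) = -1452 - 6*8 = -1452 - 48 = -1500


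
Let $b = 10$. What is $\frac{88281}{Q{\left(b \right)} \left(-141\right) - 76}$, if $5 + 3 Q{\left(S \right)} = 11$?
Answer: $- \frac{88281}{358} \approx -246.59$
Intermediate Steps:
$Q{\left(S \right)} = 2$ ($Q{\left(S \right)} = - \frac{5}{3} + \frac{1}{3} \cdot 11 = - \frac{5}{3} + \frac{11}{3} = 2$)
$\frac{88281}{Q{\left(b \right)} \left(-141\right) - 76} = \frac{88281}{2 \left(-141\right) - 76} = \frac{88281}{-282 - 76} = \frac{88281}{-358} = 88281 \left(- \frac{1}{358}\right) = - \frac{88281}{358}$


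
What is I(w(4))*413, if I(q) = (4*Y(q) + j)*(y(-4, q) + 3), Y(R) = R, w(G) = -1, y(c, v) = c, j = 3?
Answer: 413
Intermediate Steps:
I(q) = -3 - 4*q (I(q) = (4*q + 3)*(-4 + 3) = (3 + 4*q)*(-1) = -3 - 4*q)
I(w(4))*413 = (-3 - 4*(-1))*413 = (-3 + 4)*413 = 1*413 = 413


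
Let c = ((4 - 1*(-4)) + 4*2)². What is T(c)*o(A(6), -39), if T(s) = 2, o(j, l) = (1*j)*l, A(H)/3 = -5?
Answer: 1170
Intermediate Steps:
A(H) = -15 (A(H) = 3*(-5) = -15)
o(j, l) = j*l
c = 256 (c = ((4 + 4) + 8)² = (8 + 8)² = 16² = 256)
T(c)*o(A(6), -39) = 2*(-15*(-39)) = 2*585 = 1170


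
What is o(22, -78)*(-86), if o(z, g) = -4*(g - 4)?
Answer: -28208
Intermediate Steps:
o(z, g) = 16 - 4*g (o(z, g) = -4*(-4 + g) = 16 - 4*g)
o(22, -78)*(-86) = (16 - 4*(-78))*(-86) = (16 + 312)*(-86) = 328*(-86) = -28208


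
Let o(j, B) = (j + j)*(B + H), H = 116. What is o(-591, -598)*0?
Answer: 0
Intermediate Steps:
o(j, B) = 2*j*(116 + B) (o(j, B) = (j + j)*(B + 116) = (2*j)*(116 + B) = 2*j*(116 + B))
o(-591, -598)*0 = (2*(-591)*(116 - 598))*0 = (2*(-591)*(-482))*0 = 569724*0 = 0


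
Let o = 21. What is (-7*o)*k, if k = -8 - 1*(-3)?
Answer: 735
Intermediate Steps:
k = -5 (k = -8 + 3 = -5)
(-7*o)*k = -7*21*(-5) = -147*(-5) = 735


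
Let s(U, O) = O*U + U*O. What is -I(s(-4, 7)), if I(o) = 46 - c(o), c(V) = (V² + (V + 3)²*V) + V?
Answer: -154270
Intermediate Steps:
s(U, O) = 2*O*U (s(U, O) = O*U + O*U = 2*O*U)
c(V) = V + V² + V*(3 + V)² (c(V) = (V² + (3 + V)²*V) + V = (V² + V*(3 + V)²) + V = V + V² + V*(3 + V)²)
I(o) = 46 - o*(1 + o + (3 + o)²)
-I(s(-4, 7)) = -(46 - 2*7*(-4)*(1 + 2*7*(-4) + (3 + 2*7*(-4))²)) = -(46 - 1*(-56)*(1 - 56 + (3 - 56)²)) = -(46 - 1*(-56)*(1 - 56 + (-53)²)) = -(46 - 1*(-56)*(1 - 56 + 2809)) = -(46 - 1*(-56)*2754) = -(46 + 154224) = -1*154270 = -154270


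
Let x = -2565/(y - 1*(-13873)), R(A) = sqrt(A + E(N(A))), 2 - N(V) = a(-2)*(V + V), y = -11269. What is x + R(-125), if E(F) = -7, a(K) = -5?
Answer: -855/868 + 2*I*sqrt(33) ≈ -0.98502 + 11.489*I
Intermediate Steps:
N(V) = 2 + 10*V (N(V) = 2 - (-5)*(V + V) = 2 - (-5)*2*V = 2 - (-10)*V = 2 + 10*V)
R(A) = sqrt(-7 + A) (R(A) = sqrt(A - 7) = sqrt(-7 + A))
x = -855/868 (x = -2565/(-11269 - 1*(-13873)) = -2565/(-11269 + 13873) = -2565/2604 = -2565*1/2604 = -855/868 ≈ -0.98502)
x + R(-125) = -855/868 + sqrt(-7 - 125) = -855/868 + sqrt(-132) = -855/868 + 2*I*sqrt(33)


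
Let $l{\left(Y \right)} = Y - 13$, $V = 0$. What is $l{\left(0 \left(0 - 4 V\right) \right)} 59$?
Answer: $-767$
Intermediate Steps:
$l{\left(Y \right)} = -13 + Y$ ($l{\left(Y \right)} = Y - 13 = -13 + Y$)
$l{\left(0 \left(0 - 4 V\right) \right)} 59 = \left(-13 + 0 \left(0 - 0\right)\right) 59 = \left(-13 + 0 \left(0 + 0\right)\right) 59 = \left(-13 + 0 \cdot 0\right) 59 = \left(-13 + 0\right) 59 = \left(-13\right) 59 = -767$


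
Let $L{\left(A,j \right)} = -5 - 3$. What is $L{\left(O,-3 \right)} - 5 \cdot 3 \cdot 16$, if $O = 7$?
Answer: $-248$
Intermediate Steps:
$L{\left(A,j \right)} = -8$ ($L{\left(A,j \right)} = -5 - 3 = -8$)
$L{\left(O,-3 \right)} - 5 \cdot 3 \cdot 16 = -8 - 5 \cdot 3 \cdot 16 = -8 - 240 = -248$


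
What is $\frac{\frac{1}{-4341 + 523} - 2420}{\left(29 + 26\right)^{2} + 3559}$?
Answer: $- \frac{9239561}{25137712} \approx -0.36756$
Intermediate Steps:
$\frac{\frac{1}{-4341 + 523} - 2420}{\left(29 + 26\right)^{2} + 3559} = \frac{\frac{1}{-3818} - 2420}{55^{2} + 3559} = \frac{- \frac{1}{3818} - 2420}{3025 + 3559} = - \frac{9239561}{3818 \cdot 6584} = \left(- \frac{9239561}{3818}\right) \frac{1}{6584} = - \frac{9239561}{25137712}$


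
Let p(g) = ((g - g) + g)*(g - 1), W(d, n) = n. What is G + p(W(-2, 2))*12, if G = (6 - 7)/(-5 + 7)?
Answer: 47/2 ≈ 23.500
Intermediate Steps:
G = -1/2 ≈ -0.50000
p(g) = g*(-1 + g) (p(g) = (0 + g)*(-1 + g) = g*(-1 + g))
G + p(W(-2, 2))*12 = -1/2 + (2*(-1 + 2))*12 = -1/2 + (2*1)*12 = -1/2 + 2*12 = -1/2 + 24 = 47/2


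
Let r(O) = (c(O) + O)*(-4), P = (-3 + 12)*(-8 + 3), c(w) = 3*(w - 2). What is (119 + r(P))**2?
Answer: 744769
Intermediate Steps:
c(w) = -6 + 3*w (c(w) = 3*(-2 + w) = -6 + 3*w)
P = -45 (P = 9*(-5) = -45)
r(O) = 24 - 16*O (r(O) = ((-6 + 3*O) + O)*(-4) = (-6 + 4*O)*(-4) = 24 - 16*O)
(119 + r(P))**2 = (119 + (24 - 16*(-45)))**2 = (119 + (24 + 720))**2 = (119 + 744)**2 = 863**2 = 744769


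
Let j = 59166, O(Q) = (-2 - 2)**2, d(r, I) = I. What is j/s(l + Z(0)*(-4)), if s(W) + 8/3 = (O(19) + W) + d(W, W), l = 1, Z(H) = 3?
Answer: -88749/13 ≈ -6826.8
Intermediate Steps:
O(Q) = 16 (O(Q) = (-4)**2 = 16)
s(W) = 40/3 + 2*W (s(W) = -8/3 + ((16 + W) + W) = -8/3 + (16 + 2*W) = 40/3 + 2*W)
j/s(l + Z(0)*(-4)) = 59166/(40/3 + 2*(1 + 3*(-4))) = 59166/(40/3 + 2*(1 - 12)) = 59166/(40/3 + 2*(-11)) = 59166/(40/3 - 22) = 59166/(-26/3) = 59166*(-3/26) = -88749/13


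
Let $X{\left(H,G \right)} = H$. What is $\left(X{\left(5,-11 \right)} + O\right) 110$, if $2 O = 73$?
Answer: $4565$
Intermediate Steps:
$O = \frac{73}{2}$ ($O = \frac{1}{2} \cdot 73 = \frac{73}{2} \approx 36.5$)
$\left(X{\left(5,-11 \right)} + O\right) 110 = \left(5 + \frac{73}{2}\right) 110 = \frac{83}{2} \cdot 110 = 4565$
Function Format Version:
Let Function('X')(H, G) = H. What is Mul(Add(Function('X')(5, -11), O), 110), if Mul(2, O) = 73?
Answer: 4565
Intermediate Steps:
O = Rational(73, 2) (O = Mul(Rational(1, 2), 73) = Rational(73, 2) ≈ 36.500)
Mul(Add(Function('X')(5, -11), O), 110) = Mul(Add(5, Rational(73, 2)), 110) = Mul(Rational(83, 2), 110) = 4565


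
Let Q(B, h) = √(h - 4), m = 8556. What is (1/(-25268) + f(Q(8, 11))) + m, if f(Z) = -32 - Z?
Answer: 215384431/25268 - √7 ≈ 8521.4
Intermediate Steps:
Q(B, h) = √(-4 + h)
(1/(-25268) + f(Q(8, 11))) + m = (1/(-25268) + (-32 - √(-4 + 11))) + 8556 = (-1/25268 + (-32 - √7)) + 8556 = (-808577/25268 - √7) + 8556 = 215384431/25268 - √7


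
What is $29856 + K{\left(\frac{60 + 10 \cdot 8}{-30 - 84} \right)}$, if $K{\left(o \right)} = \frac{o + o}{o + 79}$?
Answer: $\frac{132351508}{4433} \approx 29856.0$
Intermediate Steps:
$K{\left(o \right)} = \frac{2 o}{79 + o}$
$29856 + K{\left(\frac{60 + 10 \cdot 8}{-30 - 84} \right)} = 29856 + \frac{2 \frac{60 + 10 \cdot 8}{-30 - 84}}{79 + \frac{60 + 10 \cdot 8}{-30 - 84}} = 29856 + \frac{2 \frac{60 + 80}{-114}}{79 + \frac{60 + 80}{-114}} = 29856 + \frac{2 \cdot 140 \left(- \frac{1}{114}\right)}{79 + 140 \left(- \frac{1}{114}\right)} = 29856 + 2 \left(- \frac{70}{57}\right) \frac{1}{79 - \frac{70}{57}} = 29856 + 2 \left(- \frac{70}{57}\right) \frac{1}{\frac{4433}{57}} = 29856 + 2 \left(- \frac{70}{57}\right) \frac{57}{4433} = 29856 - \frac{140}{4433} = \frac{132351508}{4433}$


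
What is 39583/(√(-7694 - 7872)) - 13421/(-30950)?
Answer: 13421/30950 - 39583*I*√15566/15566 ≈ 0.43363 - 317.26*I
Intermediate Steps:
39583/(√(-7694 - 7872)) - 13421/(-30950) = 39583/(√(-15566)) - 13421*(-1/30950) = 39583/((I*√15566)) + 13421/30950 = 39583*(-I*√15566/15566) + 13421/30950 = -39583*I*√15566/15566 + 13421/30950 = 13421/30950 - 39583*I*√15566/15566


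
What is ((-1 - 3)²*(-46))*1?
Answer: -736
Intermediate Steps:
((-1 - 3)²*(-46))*1 = ((-4)²*(-46))*1 = (16*(-46))*1 = -736*1 = -736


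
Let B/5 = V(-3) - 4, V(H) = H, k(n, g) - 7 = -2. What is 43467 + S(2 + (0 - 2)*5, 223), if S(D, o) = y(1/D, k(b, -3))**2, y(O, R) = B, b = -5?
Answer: 44692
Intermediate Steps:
k(n, g) = 5 (k(n, g) = 7 - 2 = 5)
B = -35 (B = 5*(-3 - 4) = 5*(-7) = -35)
y(O, R) = -35
S(D, o) = 1225 (S(D, o) = (-35)**2 = 1225)
43467 + S(2 + (0 - 2)*5, 223) = 43467 + 1225 = 44692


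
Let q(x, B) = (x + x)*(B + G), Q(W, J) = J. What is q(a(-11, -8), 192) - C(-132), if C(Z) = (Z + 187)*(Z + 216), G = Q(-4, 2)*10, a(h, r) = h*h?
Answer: 46684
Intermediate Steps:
a(h, r) = h²
G = 20 (G = 2*10 = 20)
C(Z) = (187 + Z)*(216 + Z)
q(x, B) = 2*x*(20 + B) (q(x, B) = (x + x)*(B + 20) = (2*x)*(20 + B) = 2*x*(20 + B))
q(a(-11, -8), 192) - C(-132) = 2*(-11)²*(20 + 192) - (40392 + (-132)² + 403*(-132)) = 2*121*212 - (40392 + 17424 - 53196) = 51304 - 1*4620 = 51304 - 4620 = 46684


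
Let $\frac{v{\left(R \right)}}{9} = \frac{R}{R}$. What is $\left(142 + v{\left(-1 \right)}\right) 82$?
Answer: $12382$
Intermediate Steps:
$v{\left(R \right)} = 9$ ($v{\left(R \right)} = 9 \frac{R}{R} = 9 \cdot 1 = 9$)
$\left(142 + v{\left(-1 \right)}\right) 82 = \left(142 + 9\right) 82 = 151 \cdot 82 = 12382$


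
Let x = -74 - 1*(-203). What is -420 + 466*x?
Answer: 59694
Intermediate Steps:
x = 129 (x = -74 + 203 = 129)
-420 + 466*x = -420 + 466*129 = -420 + 60114 = 59694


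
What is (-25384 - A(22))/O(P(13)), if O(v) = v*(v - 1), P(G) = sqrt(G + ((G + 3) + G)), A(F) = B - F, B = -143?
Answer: -25219/41 - 25219*sqrt(42)/1722 ≈ -710.01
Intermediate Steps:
A(F) = -143 - F
P(G) = sqrt(3 + 3*G) (P(G) = sqrt(G + ((3 + G) + G)) = sqrt(G + (3 + 2*G)) = sqrt(3 + 3*G))
O(v) = v*(-1 + v)
(-25384 - A(22))/O(P(13)) = (-25384 - (-143 - 1*22))/((sqrt(3 + 3*13)*(-1 + sqrt(3 + 3*13)))) = (-25384 - (-143 - 22))/((sqrt(3 + 39)*(-1 + sqrt(3 + 39)))) = (-25384 - 1*(-165))/((sqrt(42)*(-1 + sqrt(42)))) = (-25384 + 165)*(sqrt(42)/(42*(-1 + sqrt(42)))) = -25219*sqrt(42)/(42*(-1 + sqrt(42)))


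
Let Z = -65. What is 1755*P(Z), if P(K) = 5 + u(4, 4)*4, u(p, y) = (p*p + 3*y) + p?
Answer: 233415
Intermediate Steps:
u(p, y) = p + p² + 3*y (u(p, y) = (p² + 3*y) + p = p + p² + 3*y)
P(K) = 133 (P(K) = 5 + (4 + 4² + 3*4)*4 = 5 + (4 + 16 + 12)*4 = 5 + 32*4 = 5 + 128 = 133)
1755*P(Z) = 1755*133 = 233415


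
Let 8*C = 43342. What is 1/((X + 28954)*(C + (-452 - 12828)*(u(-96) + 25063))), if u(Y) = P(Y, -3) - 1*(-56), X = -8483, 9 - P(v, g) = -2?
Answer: -4/27326408910559 ≈ -1.4638e-13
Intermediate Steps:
C = 21671/4 (C = (⅛)*43342 = 21671/4 ≈ 5417.8)
P(v, g) = 11 (P(v, g) = 9 - 1*(-2) = 9 + 2 = 11)
u(Y) = 67 (u(Y) = 11 - 1*(-56) = 11 + 56 = 67)
1/((X + 28954)*(C + (-452 - 12828)*(u(-96) + 25063))) = 1/((-8483 + 28954)*(21671/4 + (-452 - 12828)*(67 + 25063))) = 1/(20471*(21671/4 - 13280*25130)) = 1/(20471*(21671/4 - 333726400)) = 1/(20471*(-1334883929/4)) = 1/(-27326408910559/4) = -4/27326408910559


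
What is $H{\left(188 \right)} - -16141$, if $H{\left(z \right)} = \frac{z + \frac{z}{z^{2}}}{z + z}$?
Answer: $\frac{1141010353}{70688} \approx 16142.0$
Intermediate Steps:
$H{\left(z \right)} = \frac{z + \frac{1}{z}}{2 z}$ ($H{\left(z \right)} = \frac{z + \frac{z}{z^{2}}}{2 z} = \left(z + \frac{1}{z}\right) \frac{1}{2 z} = \frac{z + \frac{1}{z}}{2 z}$)
$H{\left(188 \right)} - -16141 = \frac{1 + 188^{2}}{2 \cdot 35344} - -16141 = \frac{1}{2} \cdot \frac{1}{35344} \left(1 + 35344\right) + 16141 = \frac{1}{2} \cdot \frac{1}{35344} \cdot 35345 + 16141 = \frac{35345}{70688} + 16141 = \frac{1141010353}{70688}$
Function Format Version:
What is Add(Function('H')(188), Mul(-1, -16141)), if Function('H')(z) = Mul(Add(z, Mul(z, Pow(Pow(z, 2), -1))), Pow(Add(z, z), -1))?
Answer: Rational(1141010353, 70688) ≈ 16142.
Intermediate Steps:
Function('H')(z) = Mul(Rational(1, 2), Pow(z, -1), Add(z, Pow(z, -1))) (Function('H')(z) = Mul(Add(z, Mul(z, Pow(z, -2))), Pow(Mul(2, z), -1)) = Mul(Add(z, Pow(z, -1)), Mul(Rational(1, 2), Pow(z, -1))) = Mul(Rational(1, 2), Pow(z, -1), Add(z, Pow(z, -1))))
Add(Function('H')(188), Mul(-1, -16141)) = Add(Mul(Rational(1, 2), Pow(188, -2), Add(1, Pow(188, 2))), Mul(-1, -16141)) = Add(Mul(Rational(1, 2), Rational(1, 35344), Add(1, 35344)), 16141) = Add(Mul(Rational(1, 2), Rational(1, 35344), 35345), 16141) = Add(Rational(35345, 70688), 16141) = Rational(1141010353, 70688)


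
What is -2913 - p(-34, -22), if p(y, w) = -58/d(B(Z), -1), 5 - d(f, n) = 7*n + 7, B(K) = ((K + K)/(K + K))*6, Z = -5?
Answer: -14507/5 ≈ -2901.4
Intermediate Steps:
B(K) = 6 (B(K) = ((2*K)/((2*K)))*6 = ((2*K)*(1/(2*K)))*6 = 1*6 = 6)
d(f, n) = -2 - 7*n (d(f, n) = 5 - (7*n + 7) = 5 - (7 + 7*n) = 5 + (-7 - 7*n) = -2 - 7*n)
p(y, w) = -58/5 (p(y, w) = -58/(-2 - 7*(-1)) = -58/(-2 + 7) = -58/5)
-2913 - p(-34, -22) = -2913 - 1*(-58/5) = -2913 + 58/5 = -14507/5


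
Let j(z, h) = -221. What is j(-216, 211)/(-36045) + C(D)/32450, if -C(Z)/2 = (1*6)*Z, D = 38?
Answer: -926507/116966025 ≈ -0.0079212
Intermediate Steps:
C(Z) = -12*Z (C(Z) = -2*1*6*Z = -12*Z)
j(-216, 211)/(-36045) + C(D)/32450 = -221/(-36045) - 12*38/32450 = -221*(-1/36045) - 456*1/32450 = 221/36045 - 228/16225 = -926507/116966025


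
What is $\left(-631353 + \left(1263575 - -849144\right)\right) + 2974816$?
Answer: $4456182$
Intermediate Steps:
$\left(-631353 + \left(1263575 - -849144\right)\right) + 2974816 = \left(-631353 + \left(1263575 + 849144\right)\right) + 2974816 = \left(-631353 + 2112719\right) + 2974816 = 1481366 + 2974816 = 4456182$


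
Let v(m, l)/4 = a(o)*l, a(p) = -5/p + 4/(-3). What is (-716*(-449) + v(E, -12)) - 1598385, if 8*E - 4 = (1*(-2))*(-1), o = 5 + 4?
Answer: -3830431/3 ≈ -1.2768e+6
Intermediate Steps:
o = 9
a(p) = -4/3 - 5/p (a(p) = -5/p + 4*(-⅓) = -5/p - 4/3 = -4/3 - 5/p)
E = ¾ (E = ½ + ((1*(-2))*(-1))/8 = ½ + (-2*(-1))/8 = ½ + (⅛)*2 = ½ + ¼ = ¾ ≈ 0.75000)
v(m, l) = -68*l/9 (v(m, l) = 4*((-4/3 - 5/9)*l) = 4*(-17*l/9) = -68*l/9)
(-716*(-449) + v(E, -12)) - 1598385 = (-716*(-449) - 68/9*(-12)) - 1598385 = (321484 + 272/3) - 1598385 = 964724/3 - 1598385 = -3830431/3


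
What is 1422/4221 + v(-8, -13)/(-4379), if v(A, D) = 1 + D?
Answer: 697510/2053751 ≈ 0.33963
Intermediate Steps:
1422/4221 + v(-8, -13)/(-4379) = 1422/4221 + (1 - 13)/(-4379) = 1422*(1/4221) - 12*(-1/4379) = 158/469 + 12/4379 = 697510/2053751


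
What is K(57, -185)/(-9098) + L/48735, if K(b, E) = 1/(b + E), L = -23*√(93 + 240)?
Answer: 1/1164544 - 23*√37/16245 ≈ -0.0086112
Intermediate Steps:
L = -69*√37 ≈ -419.71
K(b, E) = 1/(E + b)
K(57, -185)/(-9098) + L/48735 = 1/((-185 + 57)*(-9098)) - 69*√37/48735 = -1/9098/(-128) - 69*√37*(1/48735) = -1/128*(-1/9098) - 23*√37/16245 = 1/1164544 - 23*√37/16245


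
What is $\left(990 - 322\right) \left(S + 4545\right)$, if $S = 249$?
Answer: $3202392$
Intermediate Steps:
$\left(990 - 322\right) \left(S + 4545\right) = \left(990 - 322\right) \left(249 + 4545\right) = 668 \cdot 4794 = 3202392$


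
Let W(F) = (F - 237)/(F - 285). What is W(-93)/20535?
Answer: 11/258741 ≈ 4.2514e-5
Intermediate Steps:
W(F) = (-237 + F)/(-285 + F)
W(-93)/20535 = ((-237 - 93)/(-285 - 93))/20535 = (-330/(-378))*(1/20535) = -1/378*(-330)*(1/20535) = (55/63)*(1/20535) = 11/258741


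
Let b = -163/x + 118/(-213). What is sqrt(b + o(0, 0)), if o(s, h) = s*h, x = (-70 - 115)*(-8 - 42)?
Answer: I*sqrt(88757319390)/394050 ≈ 0.75605*I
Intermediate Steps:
x = 9250 (x = -185*(-50) = 9250)
o(s, h) = h*s
b = -1126219/1970250 (b = -163/9250 + 118/(-213) = -163*1/9250 + 118*(-1/213) = -163/9250 - 118/213 = -1126219/1970250 ≈ -0.57161)
sqrt(b + o(0, 0)) = sqrt(-1126219/1970250 + 0*0) = sqrt(-1126219/1970250 + 0) = sqrt(-1126219/1970250) = I*sqrt(88757319390)/394050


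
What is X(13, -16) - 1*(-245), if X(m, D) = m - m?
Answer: 245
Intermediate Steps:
X(m, D) = 0
X(13, -16) - 1*(-245) = 0 - 1*(-245) = 0 + 245 = 245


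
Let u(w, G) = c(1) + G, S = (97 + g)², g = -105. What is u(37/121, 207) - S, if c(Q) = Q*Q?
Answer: 144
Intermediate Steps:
c(Q) = Q²
S = 64 (S = (97 - 105)² = (-8)² = 64)
u(w, G) = 1 + G (u(w, G) = 1² + G = 1 + G)
u(37/121, 207) - S = (1 + 207) - 1*64 = 208 - 64 = 144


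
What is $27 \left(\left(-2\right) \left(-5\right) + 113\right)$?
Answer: $3321$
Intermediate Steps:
$27 \left(\left(-2\right) \left(-5\right) + 113\right) = 27 \left(10 + 113\right) = 27 \cdot 123 = 3321$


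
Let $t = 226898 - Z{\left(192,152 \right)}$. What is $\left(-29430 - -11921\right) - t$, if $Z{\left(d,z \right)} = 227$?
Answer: $-244180$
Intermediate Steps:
$t = 226671$ ($t = 226898 - 227 = 226671$)
$\left(-29430 - -11921\right) - t = \left(-29430 - -11921\right) - 226671 = \left(-29430 + 11921\right) - 226671 = -17509 - 226671 = -244180$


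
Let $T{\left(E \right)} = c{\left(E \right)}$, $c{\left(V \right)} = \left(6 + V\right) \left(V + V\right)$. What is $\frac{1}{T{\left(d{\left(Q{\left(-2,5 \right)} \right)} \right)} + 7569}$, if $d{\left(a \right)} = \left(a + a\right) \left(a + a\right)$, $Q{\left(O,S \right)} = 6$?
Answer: $\frac{1}{50769} \approx 1.9697 \cdot 10^{-5}$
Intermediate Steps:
$d{\left(a \right)} = 4 a^{2}$ ($d{\left(a \right)} = 2 a 2 a = 4 a^{2}$)
$c{\left(V \right)} = 2 V \left(6 + V\right)$ ($c{\left(V \right)} = \left(6 + V\right) 2 V = 2 V \left(6 + V\right)$)
$T{\left(E \right)} = 2 E \left(6 + E\right)$
$\frac{1}{T{\left(d{\left(Q{\left(-2,5 \right)} \right)} \right)} + 7569} = \frac{1}{2 \cdot 4 \cdot 6^{2} \left(6 + 4 \cdot 6^{2}\right) + 7569} = \frac{1}{2 \cdot 4 \cdot 36 \left(6 + 4 \cdot 36\right) + 7569} = \frac{1}{2 \cdot 144 \left(6 + 144\right) + 7569} = \frac{1}{2 \cdot 144 \cdot 150 + 7569} = \frac{1}{43200 + 7569} = \frac{1}{50769}$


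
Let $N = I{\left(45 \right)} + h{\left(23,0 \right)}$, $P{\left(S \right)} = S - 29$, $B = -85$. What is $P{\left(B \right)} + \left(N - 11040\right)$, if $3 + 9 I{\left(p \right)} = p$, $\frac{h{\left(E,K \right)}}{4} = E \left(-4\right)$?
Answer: $- \frac{34552}{3} \approx -11517.0$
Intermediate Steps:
$h{\left(E,K \right)} = - 16 E$ ($h{\left(E,K \right)} = 4 E \left(-4\right) = 4 \left(- 4 E\right) = - 16 E$)
$I{\left(p \right)} = - \frac{1}{3} + \frac{p}{9}$
$P{\left(S \right)} = -29 + S$
$N = - \frac{1090}{3}$ ($N = \left(- \frac{1}{3} + \frac{1}{9} \cdot 45\right) - 368 = \left(- \frac{1}{3} + 5\right) - 368 = \frac{14}{3} - 368 = - \frac{1090}{3} \approx -363.33$)
$P{\left(B \right)} + \left(N - 11040\right) = \left(-29 - 85\right) - \frac{34210}{3} = -114 - \frac{34210}{3} = - \frac{34552}{3}$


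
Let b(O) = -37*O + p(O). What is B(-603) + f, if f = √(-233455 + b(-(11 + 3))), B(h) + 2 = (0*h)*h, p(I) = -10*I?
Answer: -2 + I*√232797 ≈ -2.0 + 482.49*I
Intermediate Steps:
B(h) = -2 (B(h) = -2 + (0*h)*h = -2 + 0*h = -2 + 0 = -2)
b(O) = -47*O (b(O) = -37*O - 10*O = -47*O)
f = I*√232797 (f = √(-233455 - (-47)*(11 + 3)) = √(-233455 - (-47)*14) = √(-233455 - 47*(-14)) = √(-233455 + 658) = √(-232797) = I*√232797 ≈ 482.49*I)
B(-603) + f = -2 + I*√232797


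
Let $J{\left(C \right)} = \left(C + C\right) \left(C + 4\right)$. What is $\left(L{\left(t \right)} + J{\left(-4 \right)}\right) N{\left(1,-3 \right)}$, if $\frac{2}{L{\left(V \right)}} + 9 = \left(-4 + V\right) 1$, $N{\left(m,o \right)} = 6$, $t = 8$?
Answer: $- \frac{12}{5} \approx -2.4$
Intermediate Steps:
$J{\left(C \right)} = 2 C \left(4 + C\right)$
$L{\left(V \right)} = \frac{2}{-13 + V}$ ($L{\left(V \right)} = \frac{2}{-9 + \left(-4 + V\right) 1} = \frac{2}{-9 + \left(-4 + V\right)} = \frac{2}{-13 + V}$)
$\left(L{\left(t \right)} + J{\left(-4 \right)}\right) N{\left(1,-3 \right)} = \left(\frac{2}{-13 + 8} + 2 \left(-4\right) \left(4 - 4\right)\right) 6 = \left(\frac{2}{-5} + 2 \left(-4\right) 0\right) 6 = \left(2 \left(- \frac{1}{5}\right) + 0\right) 6 = \left(- \frac{2}{5} + 0\right) 6 = \left(- \frac{2}{5}\right) 6 = - \frac{12}{5}$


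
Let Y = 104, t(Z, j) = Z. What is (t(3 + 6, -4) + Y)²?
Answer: 12769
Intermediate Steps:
(t(3 + 6, -4) + Y)² = ((3 + 6) + 104)² = (9 + 104)² = 113² = 12769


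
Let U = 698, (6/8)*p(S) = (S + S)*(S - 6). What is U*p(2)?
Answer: -44672/3 ≈ -14891.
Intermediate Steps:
p(S) = 8*S*(-6 + S)/3 (p(S) = 4*((S + S)*(S - 6))/3 = 4*((2*S)*(-6 + S))/3 = 4*(2*S*(-6 + S))/3 = 8*S*(-6 + S)/3)
U*p(2) = 698*((8/3)*2*(-6 + 2)) = 698*((8/3)*2*(-4)) = 698*(-64/3) = -44672/3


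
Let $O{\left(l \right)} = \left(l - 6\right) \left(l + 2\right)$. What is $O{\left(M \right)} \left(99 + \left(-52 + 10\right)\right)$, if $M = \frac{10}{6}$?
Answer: $- \frac{2717}{3} \approx -905.67$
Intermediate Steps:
$M = \frac{5}{3}$ ($M = 10 \cdot \frac{1}{6} = \frac{5}{3} \approx 1.6667$)
$O{\left(l \right)} = \left(-6 + l\right) \left(2 + l\right)$
$O{\left(M \right)} \left(99 + \left(-52 + 10\right)\right) = \left(-12 + \left(\frac{5}{3}\right)^{2} - \frac{20}{3}\right) \left(99 + \left(-52 + 10\right)\right) = \left(-12 + \frac{25}{9} - \frac{20}{3}\right) \left(99 - 42\right) = \left(- \frac{143}{9}\right) 57 = - \frac{2717}{3}$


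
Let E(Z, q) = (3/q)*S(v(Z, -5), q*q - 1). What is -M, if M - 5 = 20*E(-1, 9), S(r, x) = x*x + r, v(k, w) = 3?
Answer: -128075/3 ≈ -42692.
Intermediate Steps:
S(r, x) = r + x² (S(r, x) = x² + r = r + x²)
E(Z, q) = 3*(3 + (-1 + q²)²)/q (E(Z, q) = (3/q)*(3 + (q*q - 1)²) = (3/q)*(3 + (q² - 1)²) = (3/q)*(3 + (-1 + q²)²) = 3*(3 + (-1 + q²)²)/q)
M = 128075/3 (M = 5 + 20*(3*(3 + (-1 + 9²)²)/9) = 5 + 20*(3*(⅑)*(3 + (-1 + 81)²)) = 5 + 20*(3*(⅑)*(3 + 80²)) = 5 + 20*(3*(⅑)*(3 + 6400)) = 5 + 20*(3*(⅑)*6403) = 5 + 20*(6403/3) = 5 + 128060/3 = 128075/3 ≈ 42692.)
-M = -1*128075/3 = -128075/3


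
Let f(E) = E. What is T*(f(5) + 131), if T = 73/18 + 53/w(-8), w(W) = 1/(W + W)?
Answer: -1032988/9 ≈ -1.1478e+5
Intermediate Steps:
w(W) = 1/(2*W)
T = -15191/18 (T = 73/18 + 53/(((½)/(-8))) = 73*(1/18) + 53/(((½)*(-⅛))) = 73/18 + 53/(-1/16) = 73/18 + 53*(-16) = 73/18 - 848 = -15191/18 ≈ -843.94)
T*(f(5) + 131) = -15191*(5 + 131)/18 = -15191/18*136 = -1032988/9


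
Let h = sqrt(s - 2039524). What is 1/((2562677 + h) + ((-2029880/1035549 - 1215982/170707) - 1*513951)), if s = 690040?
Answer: 16005377789940862583019361305/32790498777393312719736852912770479 - 31249564369422151438449*I*sqrt(337371)/65580997554786625439473705825540958 ≈ 4.8811e-7 - 2.7677e-10*I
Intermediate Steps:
h = 2*I*sqrt(337371) (h = sqrt(690040 - 2039524) = sqrt(-1349484) = 2*I*sqrt(337371) ≈ 1161.7*I)
1/((2562677 + h) + ((-2029880/1035549 - 1215982/170707) - 1*513951)) = 1/((2562677 + 2*I*sqrt(337371)) + ((-2029880/1035549 - 1215982/170707) - 1*513951)) = 1/((2562677 + 2*I*sqrt(337371)) + ((-2029880*1/1035549 - 1215982*1/170707) - 513951)) = 1/((2562677 + 2*I*sqrt(337371)) + ((-2029880/1035549 - 1215982/170707) - 513951)) = 1/((2562677 + 2*I*sqrt(337371)) + (-1605723669278/176775463143 - 513951)) = 1/((2562677 + 2*I*sqrt(337371)) - 90855531781477271/176775463143) = 1/(362162881779436540/176775463143 + 2*I*sqrt(337371))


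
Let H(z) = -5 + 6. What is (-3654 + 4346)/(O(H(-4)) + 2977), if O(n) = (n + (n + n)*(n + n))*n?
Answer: 346/1491 ≈ 0.23206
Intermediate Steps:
H(z) = 1
O(n) = n*(n + 4*n²) (O(n) = (n + (2*n)*(2*n))*n = (n + 4*n²)*n = n*(n + 4*n²))
(-3654 + 4346)/(O(H(-4)) + 2977) = (-3654 + 4346)/(1²*(1 + 4*1) + 2977) = 692/(1*(1 + 4) + 2977) = 692/(1*5 + 2977) = 692/(5 + 2977) = 692/2982 = 692*(1/2982) = 346/1491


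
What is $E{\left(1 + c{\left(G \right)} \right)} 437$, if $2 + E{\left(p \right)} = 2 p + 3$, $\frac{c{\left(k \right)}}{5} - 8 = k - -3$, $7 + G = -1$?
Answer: $14421$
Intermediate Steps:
$G = -8$ ($G = -7 - 1 = -8$)
$c{\left(k \right)} = 55 + 5 k$ ($c{\left(k \right)} = 40 + 5 \left(k - -3\right) = 40 + 5 \left(k + 3\right) = 40 + 5 \left(3 + k\right) = 40 + \left(15 + 5 k\right) = 55 + 5 k$)
$E{\left(p \right)} = 1 + 2 p$ ($E{\left(p \right)} = -2 + \left(2 p + 3\right) = -2 + \left(3 + 2 p\right) = 1 + 2 p$)
$E{\left(1 + c{\left(G \right)} \right)} 437 = \left(1 + 2 \left(1 + \left(55 + 5 \left(-8\right)\right)\right)\right) 437 = \left(1 + 2 \left(1 + \left(55 - 40\right)\right)\right) 437 = \left(1 + 2 \left(1 + 15\right)\right) 437 = \left(1 + 2 \cdot 16\right) 437 = \left(1 + 32\right) 437 = 33 \cdot 437 = 14421$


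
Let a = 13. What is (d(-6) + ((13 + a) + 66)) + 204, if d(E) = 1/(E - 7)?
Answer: 3847/13 ≈ 295.92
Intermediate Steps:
d(E) = 1/(-7 + E)
(d(-6) + ((13 + a) + 66)) + 204 = (1/(-7 - 6) + ((13 + 13) + 66)) + 204 = (1/(-13) + (26 + 66)) + 204 = (-1/13 + 92) + 204 = 1195/13 + 204 = 3847/13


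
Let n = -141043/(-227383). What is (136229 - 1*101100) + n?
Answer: 7987878450/227383 ≈ 35130.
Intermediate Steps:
n = 141043/227383 (n = -141043*(-1/227383) = 141043/227383 ≈ 0.62029)
(136229 - 1*101100) + n = (136229 - 1*101100) + 141043/227383 = (136229 - 101100) + 141043/227383 = 35129 + 141043/227383 = 7987878450/227383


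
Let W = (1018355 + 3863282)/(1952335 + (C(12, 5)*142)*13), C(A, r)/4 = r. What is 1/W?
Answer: 1989255/4881637 ≈ 0.40750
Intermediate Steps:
C(A, r) = 4*r
W = 4881637/1989255 (W = (1018355 + 3863282)/(1952335 + ((4*5)*142)*13) = 4881637/(1952335 + (20*142)*13) = 4881637/(1952335 + 2840*13) = 4881637/(1952335 + 36920) = 4881637/1989255 ≈ 2.4540)
1/W = 1/(4881637/1989255) = 1989255/4881637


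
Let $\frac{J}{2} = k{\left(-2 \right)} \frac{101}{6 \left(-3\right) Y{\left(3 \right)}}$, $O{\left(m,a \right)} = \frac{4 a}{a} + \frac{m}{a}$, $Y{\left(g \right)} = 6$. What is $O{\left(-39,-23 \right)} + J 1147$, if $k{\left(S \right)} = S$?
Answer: $\frac{2668018}{621} \approx 4296.3$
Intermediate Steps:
$O{\left(m,a \right)} = 4 + \frac{m}{a}$
$J = \frac{101}{27}$ ($J = 2 \left(- 2 \frac{101}{6 \left(-3\right) 6}\right) = 2 \left(- 2 \frac{101}{\left(-18\right) 6}\right) = 2 \left(- 2 \frac{101}{-108}\right) = 2 \left(- 2 \cdot 101 \left(- \frac{1}{108}\right)\right) = 2 \left(\left(-2\right) \left(- \frac{101}{108}\right)\right) = 2 \cdot \frac{101}{54} = \frac{101}{27} \approx 3.7407$)
$O{\left(-39,-23 \right)} + J 1147 = \left(4 - \frac{39}{-23}\right) + \frac{101}{27} \cdot 1147 = \left(4 - - \frac{39}{23}\right) + \frac{115847}{27} = \left(4 + \frac{39}{23}\right) + \frac{115847}{27} = \frac{131}{23} + \frac{115847}{27} = \frac{2668018}{621}$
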